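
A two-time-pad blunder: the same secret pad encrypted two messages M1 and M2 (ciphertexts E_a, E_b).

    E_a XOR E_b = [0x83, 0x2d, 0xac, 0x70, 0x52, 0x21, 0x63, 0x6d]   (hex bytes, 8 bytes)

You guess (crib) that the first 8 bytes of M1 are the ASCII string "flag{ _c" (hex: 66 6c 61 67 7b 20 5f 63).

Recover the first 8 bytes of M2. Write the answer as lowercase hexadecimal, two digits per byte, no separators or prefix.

e541cd1729013c0e

Since E_a ⊕ E_b = M1 ⊕ M2, XORing with the guessed M1 bytes yields the corresponding M2 bytes: M2 = (E_a ⊕ E_b) ⊕ M1.
byte 0: 10000011 ⊕ 01100110 = 11100101
byte 1: 00101101 ⊕ 01101100 = 01000001
byte 2: 10101100 ⊕ 01100001 = 11001101
byte 3: 01110000 ⊕ 01100111 = 00010111
byte 4: 01010010 ⊕ 01111011 = 00101001
byte 5: 00100001 ⊕ 00100000 = 00000001
byte 6: 01100011 ⊕ 01011111 = 00111100
byte 7: 01101101 ⊕ 01100011 = 00001110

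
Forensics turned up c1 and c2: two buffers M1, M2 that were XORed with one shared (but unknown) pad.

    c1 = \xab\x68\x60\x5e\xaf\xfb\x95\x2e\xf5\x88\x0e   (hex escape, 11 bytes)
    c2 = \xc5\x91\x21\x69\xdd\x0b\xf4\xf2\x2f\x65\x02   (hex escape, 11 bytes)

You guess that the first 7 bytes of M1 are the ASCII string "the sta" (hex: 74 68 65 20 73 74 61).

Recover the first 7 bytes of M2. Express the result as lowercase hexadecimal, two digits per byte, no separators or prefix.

1a912417018400

First, c1 ⊕ c2 = (M1 ⊕ K) ⊕ (M2 ⊕ K) = M1 ⊕ M2, so the key drops out. Then M2 = (M1 ⊕ M2) ⊕ M1 over the first 7 bytes.
byte 0: (ab ⊕ c5) ⊕ 74 = 6e ⊕ 74 = 1a
byte 1: (68 ⊕ 91) ⊕ 68 = f9 ⊕ 68 = 91
byte 2: (60 ⊕ 21) ⊕ 65 = 41 ⊕ 65 = 24
byte 3: (5e ⊕ 69) ⊕ 20 = 37 ⊕ 20 = 17
byte 4: (af ⊕ dd) ⊕ 73 = 72 ⊕ 73 = 01
byte 5: (fb ⊕ 0b) ⊕ 74 = f0 ⊕ 74 = 84
byte 6: (95 ⊕ f4) ⊕ 61 = 61 ⊕ 61 = 00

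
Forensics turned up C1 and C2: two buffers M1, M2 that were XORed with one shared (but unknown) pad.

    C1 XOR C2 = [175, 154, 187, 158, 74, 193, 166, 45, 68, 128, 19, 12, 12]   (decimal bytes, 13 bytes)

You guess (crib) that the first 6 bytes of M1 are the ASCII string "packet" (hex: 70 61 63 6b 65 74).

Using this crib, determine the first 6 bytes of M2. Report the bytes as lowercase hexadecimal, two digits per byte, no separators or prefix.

dffbd8f52fb5

Since C1 ⊕ C2 = M1 ⊕ M2, XORing with the guessed M1 bytes yields the corresponding M2 bytes: M2 = (C1 ⊕ C2) ⊕ M1.
175 xor 112 = 223
154 xor  97 = 251
187 xor  99 = 216
158 xor 107 = 245
 74 xor 101 =  47
193 xor 116 = 181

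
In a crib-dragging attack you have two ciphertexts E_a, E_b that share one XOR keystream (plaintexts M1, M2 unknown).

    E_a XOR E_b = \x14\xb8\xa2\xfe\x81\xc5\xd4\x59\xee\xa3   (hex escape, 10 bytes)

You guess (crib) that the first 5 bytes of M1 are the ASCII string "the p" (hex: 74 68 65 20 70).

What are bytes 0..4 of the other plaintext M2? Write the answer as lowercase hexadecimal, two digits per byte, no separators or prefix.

Since E_a ⊕ E_b = M1 ⊕ M2, XORing with the guessed M1 bytes yields the corresponding M2 bytes: M2 = (E_a ⊕ E_b) ⊕ M1.
 20 XOR 116 =  96
184 XOR 104 = 208
162 XOR 101 = 199
254 XOR  32 = 222
129 XOR 112 = 241

60d0c7def1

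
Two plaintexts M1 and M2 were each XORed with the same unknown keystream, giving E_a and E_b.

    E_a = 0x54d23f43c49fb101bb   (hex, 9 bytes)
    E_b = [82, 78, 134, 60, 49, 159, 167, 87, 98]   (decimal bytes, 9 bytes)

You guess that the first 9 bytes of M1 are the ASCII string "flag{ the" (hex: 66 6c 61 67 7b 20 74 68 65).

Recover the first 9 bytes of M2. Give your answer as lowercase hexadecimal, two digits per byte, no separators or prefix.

First, E_a ⊕ E_b = (M1 ⊕ K) ⊕ (M2 ⊕ K) = M1 ⊕ M2, so the key drops out. Then M2 = (M1 ⊕ M2) ⊕ M1 over the first 9 bytes.
byte 0: (54 xor 52) xor 66 = 06 xor 66 = 60
byte 1: (d2 xor 4e) xor 6c = 9c xor 6c = f0
byte 2: (3f xor 86) xor 61 = b9 xor 61 = d8
byte 3: (43 xor 3c) xor 67 = 7f xor 67 = 18
byte 4: (c4 xor 31) xor 7b = f5 xor 7b = 8e
byte 5: (9f xor 9f) xor 20 = 00 xor 20 = 20
byte 6: (b1 xor a7) xor 74 = 16 xor 74 = 62
byte 7: (01 xor 57) xor 68 = 56 xor 68 = 3e
byte 8: (bb xor 62) xor 65 = d9 xor 65 = bc

60f0d8188e20623ebc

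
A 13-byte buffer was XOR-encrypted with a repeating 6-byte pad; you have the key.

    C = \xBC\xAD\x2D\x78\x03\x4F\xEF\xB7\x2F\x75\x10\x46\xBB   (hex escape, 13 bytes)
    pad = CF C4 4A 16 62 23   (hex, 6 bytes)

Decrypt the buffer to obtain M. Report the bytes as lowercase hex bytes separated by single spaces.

73 69 67 6e 61 6c 20 73 65 63 72 65 74

The 6-byte key repeats, so the effective keystream is cf c4 4a 16 62 23 cf c4 4a 16 62 23 cf.
byte 0: bc XOR cf = 73
byte 1: ad XOR c4 = 69
byte 2: 2d XOR 4a = 67
byte 3: 78 XOR 16 = 6e
byte 4: 03 XOR 62 = 61
byte 5: 4f XOR 23 = 6c
byte 6: ef XOR cf = 20
byte 7: b7 XOR c4 = 73
byte 8: 2f XOR 4a = 65
byte 9: 75 XOR 16 = 63
byte 10: 10 XOR 62 = 72
byte 11: 46 XOR 23 = 65
byte 12: bb XOR cf = 74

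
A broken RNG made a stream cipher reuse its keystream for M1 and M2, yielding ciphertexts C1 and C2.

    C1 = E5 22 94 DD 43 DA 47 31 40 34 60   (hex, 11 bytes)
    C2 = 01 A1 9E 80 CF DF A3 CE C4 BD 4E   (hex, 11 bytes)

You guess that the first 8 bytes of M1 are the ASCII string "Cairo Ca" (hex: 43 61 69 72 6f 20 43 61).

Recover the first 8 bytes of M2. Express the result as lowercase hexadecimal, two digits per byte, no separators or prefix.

First, C1 ⊕ C2 = (M1 ⊕ K) ⊕ (M2 ⊕ K) = M1 ⊕ M2, so the key drops out. Then M2 = (M1 ⊕ M2) ⊕ M1 over the first 8 bytes.
byte 0: (e5 xor 01) xor 43 = e4 xor 43 = a7
byte 1: (22 xor a1) xor 61 = 83 xor 61 = e2
byte 2: (94 xor 9e) xor 69 = 0a xor 69 = 63
byte 3: (dd xor 80) xor 72 = 5d xor 72 = 2f
byte 4: (43 xor cf) xor 6f = 8c xor 6f = e3
byte 5: (da xor df) xor 20 = 05 xor 20 = 25
byte 6: (47 xor a3) xor 43 = e4 xor 43 = a7
byte 7: (31 xor ce) xor 61 = ff xor 61 = 9e

a7e2632fe325a79e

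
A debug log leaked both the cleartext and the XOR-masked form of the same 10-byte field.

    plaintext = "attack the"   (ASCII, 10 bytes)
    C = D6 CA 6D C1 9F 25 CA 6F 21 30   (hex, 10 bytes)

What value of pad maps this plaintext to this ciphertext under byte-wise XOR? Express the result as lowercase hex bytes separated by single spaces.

b7 be 19 a0 fc 4e ea 1b 49 55

Since C = plaintext ⊕ pad, XORing both sides with plaintext gives pad = plaintext ⊕ C.
byte 0: 61 ^ d6 = b7
byte 1: 74 ^ ca = be
byte 2: 74 ^ 6d = 19
byte 3: 61 ^ c1 = a0
byte 4: 63 ^ 9f = fc
byte 5: 6b ^ 25 = 4e
byte 6: 20 ^ ca = ea
byte 7: 74 ^ 6f = 1b
byte 8: 68 ^ 21 = 49
byte 9: 65 ^ 30 = 55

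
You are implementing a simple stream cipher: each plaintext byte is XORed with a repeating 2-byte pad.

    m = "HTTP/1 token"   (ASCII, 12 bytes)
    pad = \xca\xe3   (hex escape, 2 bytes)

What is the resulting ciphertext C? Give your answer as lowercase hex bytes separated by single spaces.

82 b7 9e b3 e5 d2 ea 97 a5 88 af 8d

The 2-byte key repeats, so the effective keystream is ca e3 ca e3 ca e3 ca e3 ca e3 ca e3.
byte 0: 48 xor ca = 82
byte 1: 54 xor e3 = b7
byte 2: 54 xor ca = 9e
byte 3: 50 xor e3 = b3
byte 4: 2f xor ca = e5
byte 5: 31 xor e3 = d2
byte 6: 20 xor ca = ea
byte 7: 74 xor e3 = 97
byte 8: 6f xor ca = a5
byte 9: 6b xor e3 = 88
byte 10: 65 xor ca = af
byte 11: 6e xor e3 = 8d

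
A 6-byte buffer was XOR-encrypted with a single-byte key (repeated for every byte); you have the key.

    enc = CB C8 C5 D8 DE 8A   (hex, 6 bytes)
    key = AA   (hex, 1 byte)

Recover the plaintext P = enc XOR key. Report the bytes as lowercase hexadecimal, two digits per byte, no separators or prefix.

The 1-byte key repeats, so the effective keystream is aa aa aa aa aa aa.
byte 0: 203 ⊕ 170 =  97
byte 1: 200 ⊕ 170 =  98
byte 2: 197 ⊕ 170 = 111
byte 3: 216 ⊕ 170 = 114
byte 4: 222 ⊕ 170 = 116
byte 5: 138 ⊕ 170 =  32

61626f727420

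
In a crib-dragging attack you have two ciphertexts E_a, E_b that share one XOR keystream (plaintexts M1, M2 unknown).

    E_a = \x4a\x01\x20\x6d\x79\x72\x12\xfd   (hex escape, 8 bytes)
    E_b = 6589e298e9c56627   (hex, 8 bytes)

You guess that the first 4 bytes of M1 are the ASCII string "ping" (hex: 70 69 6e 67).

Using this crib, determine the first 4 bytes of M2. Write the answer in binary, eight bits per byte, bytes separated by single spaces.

01011111 11100001 10101100 10010010

First, E_a ⊕ E_b = (M1 ⊕ K) ⊕ (M2 ⊕ K) = M1 ⊕ M2, so the key drops out. Then M2 = (M1 ⊕ M2) ⊕ M1 over the first 4 bytes.
byte 0: (4a ^ 65) ^ 70 = 2f ^ 70 = 5f
byte 1: (01 ^ 89) ^ 69 = 88 ^ 69 = e1
byte 2: (20 ^ e2) ^ 6e = c2 ^ 6e = ac
byte 3: (6d ^ 98) ^ 67 = f5 ^ 67 = 92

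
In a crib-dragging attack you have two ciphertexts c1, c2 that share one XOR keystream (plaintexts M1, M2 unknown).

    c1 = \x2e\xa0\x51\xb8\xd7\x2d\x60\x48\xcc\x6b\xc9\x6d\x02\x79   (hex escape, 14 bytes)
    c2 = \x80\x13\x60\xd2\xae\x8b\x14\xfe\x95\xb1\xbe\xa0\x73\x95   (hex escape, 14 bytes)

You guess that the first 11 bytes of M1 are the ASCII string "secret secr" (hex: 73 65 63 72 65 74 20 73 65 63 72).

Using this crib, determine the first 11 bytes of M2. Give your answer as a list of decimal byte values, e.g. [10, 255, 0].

First, c1 ⊕ c2 = (M1 ⊕ K) ⊕ (M2 ⊕ K) = M1 ⊕ M2, so the key drops out. Then M2 = (M1 ⊕ M2) ⊕ M1 over the first 11 bytes.
byte 0: (2e XOR 80) XOR 73 = ae XOR 73 = dd
byte 1: (a0 XOR 13) XOR 65 = b3 XOR 65 = d6
byte 2: (51 XOR 60) XOR 63 = 31 XOR 63 = 52
byte 3: (b8 XOR d2) XOR 72 = 6a XOR 72 = 18
byte 4: (d7 XOR ae) XOR 65 = 79 XOR 65 = 1c
byte 5: (2d XOR 8b) XOR 74 = a6 XOR 74 = d2
byte 6: (60 XOR 14) XOR 20 = 74 XOR 20 = 54
byte 7: (48 XOR fe) XOR 73 = b6 XOR 73 = c5
byte 8: (cc XOR 95) XOR 65 = 59 XOR 65 = 3c
byte 9: (6b XOR b1) XOR 63 = da XOR 63 = b9
byte 10: (c9 XOR be) XOR 72 = 77 XOR 72 = 05

[221, 214, 82, 24, 28, 210, 84, 197, 60, 185, 5]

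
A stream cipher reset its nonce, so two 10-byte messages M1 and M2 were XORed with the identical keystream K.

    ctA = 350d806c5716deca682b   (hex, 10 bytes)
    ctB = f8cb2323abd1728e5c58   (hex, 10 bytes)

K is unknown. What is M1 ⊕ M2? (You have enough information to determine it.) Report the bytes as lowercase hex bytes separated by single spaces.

cd c6 a3 4f fc c7 ac 44 34 73

ctA ⊕ ctB = (M1 ⊕ K) ⊕ (M2 ⊕ K) = M1 ⊕ M2 — the shared key cancels under XOR.
35 XOR f8 = cd
0d XOR cb = c6
80 XOR 23 = a3
6c XOR 23 = 4f
57 XOR ab = fc
16 XOR d1 = c7
de XOR 72 = ac
ca XOR 8e = 44
68 XOR 5c = 34
2b XOR 58 = 73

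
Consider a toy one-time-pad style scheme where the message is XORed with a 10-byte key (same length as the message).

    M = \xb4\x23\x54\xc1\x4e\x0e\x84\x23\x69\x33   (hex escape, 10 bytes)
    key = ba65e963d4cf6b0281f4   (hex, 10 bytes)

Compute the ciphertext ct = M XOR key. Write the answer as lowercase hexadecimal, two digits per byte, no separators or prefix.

XOR is its own inverse, so applying the key byte-wise gives the result directly.
180 ⊕ 186 =  14
 35 ⊕ 101 =  70
 84 ⊕ 233 = 189
193 ⊕  99 = 162
 78 ⊕ 212 = 154
 14 ⊕ 207 = 193
132 ⊕ 107 = 239
 35 ⊕   2 =  33
105 ⊕ 129 = 232
 51 ⊕ 244 = 199

0e46bda29ac1ef21e8c7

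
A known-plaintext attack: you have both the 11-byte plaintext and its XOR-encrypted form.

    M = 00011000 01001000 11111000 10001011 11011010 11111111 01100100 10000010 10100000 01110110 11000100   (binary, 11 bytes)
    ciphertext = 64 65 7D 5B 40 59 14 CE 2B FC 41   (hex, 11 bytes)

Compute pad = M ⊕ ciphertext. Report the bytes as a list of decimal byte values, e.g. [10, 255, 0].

Since ciphertext = M ⊕ pad, XORing both sides with M gives pad = M ⊕ ciphertext.
byte 0:  24 XOR 100 = 124
byte 1:  72 XOR 101 =  45
byte 2: 248 XOR 125 = 133
byte 3: 139 XOR  91 = 208
byte 4: 218 XOR  64 = 154
byte 5: 255 XOR  89 = 166
byte 6: 100 XOR  20 = 112
byte 7: 130 XOR 206 =  76
byte 8: 160 XOR  43 = 139
byte 9: 118 XOR 252 = 138
byte 10: 196 XOR  65 = 133

[124, 45, 133, 208, 154, 166, 112, 76, 139, 138, 133]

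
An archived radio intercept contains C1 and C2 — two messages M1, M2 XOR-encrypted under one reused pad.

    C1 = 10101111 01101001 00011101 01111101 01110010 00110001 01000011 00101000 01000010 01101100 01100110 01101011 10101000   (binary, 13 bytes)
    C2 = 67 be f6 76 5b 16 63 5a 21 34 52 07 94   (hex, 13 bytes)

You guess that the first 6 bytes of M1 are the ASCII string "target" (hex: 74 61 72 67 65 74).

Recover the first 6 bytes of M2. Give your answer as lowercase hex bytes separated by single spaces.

bc b6 99 6c 4c 53

First, C1 ⊕ C2 = (M1 ⊕ K) ⊕ (M2 ⊕ K) = M1 ⊕ M2, so the key drops out. Then M2 = (M1 ⊕ M2) ⊕ M1 over the first 6 bytes.
byte 0: (af ⊕ 67) ⊕ 74 = c8 ⊕ 74 = bc
byte 1: (69 ⊕ be) ⊕ 61 = d7 ⊕ 61 = b6
byte 2: (1d ⊕ f6) ⊕ 72 = eb ⊕ 72 = 99
byte 3: (7d ⊕ 76) ⊕ 67 = 0b ⊕ 67 = 6c
byte 4: (72 ⊕ 5b) ⊕ 65 = 29 ⊕ 65 = 4c
byte 5: (31 ⊕ 16) ⊕ 74 = 27 ⊕ 74 = 53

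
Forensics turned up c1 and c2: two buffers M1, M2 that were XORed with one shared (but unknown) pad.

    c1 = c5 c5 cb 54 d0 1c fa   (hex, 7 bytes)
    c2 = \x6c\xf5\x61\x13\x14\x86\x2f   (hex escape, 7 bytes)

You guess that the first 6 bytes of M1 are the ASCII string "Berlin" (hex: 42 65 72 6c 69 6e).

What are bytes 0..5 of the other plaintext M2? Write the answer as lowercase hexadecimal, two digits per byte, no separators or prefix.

eb55d82badf4

First, c1 ⊕ c2 = (M1 ⊕ K) ⊕ (M2 ⊕ K) = M1 ⊕ M2, so the key drops out. Then M2 = (M1 ⊕ M2) ⊕ M1 over the first 6 bytes.
byte 0: (c5 XOR 6c) XOR 42 = a9 XOR 42 = eb
byte 1: (c5 XOR f5) XOR 65 = 30 XOR 65 = 55
byte 2: (cb XOR 61) XOR 72 = aa XOR 72 = d8
byte 3: (54 XOR 13) XOR 6c = 47 XOR 6c = 2b
byte 4: (d0 XOR 14) XOR 69 = c4 XOR 69 = ad
byte 5: (1c XOR 86) XOR 6e = 9a XOR 6e = f4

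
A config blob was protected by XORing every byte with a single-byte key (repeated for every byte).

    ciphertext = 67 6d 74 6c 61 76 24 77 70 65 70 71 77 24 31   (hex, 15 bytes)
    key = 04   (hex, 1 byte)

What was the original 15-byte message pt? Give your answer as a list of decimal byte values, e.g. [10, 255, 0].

The 1-byte key repeats, so the effective keystream is 04 04 04 04 04 04 04 04 04 04 04 04 04 04 04.
byte 0: 01100111 XOR 00000100 = 01100011
byte 1: 01101101 XOR 00000100 = 01101001
byte 2: 01110100 XOR 00000100 = 01110000
byte 3: 01101100 XOR 00000100 = 01101000
byte 4: 01100001 XOR 00000100 = 01100101
byte 5: 01110110 XOR 00000100 = 01110010
byte 6: 00100100 XOR 00000100 = 00100000
byte 7: 01110111 XOR 00000100 = 01110011
byte 8: 01110000 XOR 00000100 = 01110100
byte 9: 01100101 XOR 00000100 = 01100001
byte 10: 01110000 XOR 00000100 = 01110100
byte 11: 01110001 XOR 00000100 = 01110101
byte 12: 01110111 XOR 00000100 = 01110011
byte 13: 00100100 XOR 00000100 = 00100000
byte 14: 00110001 XOR 00000100 = 00110101

[99, 105, 112, 104, 101, 114, 32, 115, 116, 97, 116, 117, 115, 32, 53]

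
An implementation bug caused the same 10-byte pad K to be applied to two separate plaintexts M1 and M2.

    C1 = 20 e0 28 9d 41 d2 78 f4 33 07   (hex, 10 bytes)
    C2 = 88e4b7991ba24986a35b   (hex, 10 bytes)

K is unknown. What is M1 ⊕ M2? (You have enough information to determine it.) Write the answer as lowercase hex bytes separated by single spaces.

a8 04 9f 04 5a 70 31 72 90 5c

C1 ⊕ C2 = (M1 ⊕ K) ⊕ (M2 ⊕ K) = M1 ⊕ M2 — the shared key cancels under XOR.
20 ⊕ 88 = a8
e0 ⊕ e4 = 04
28 ⊕ b7 = 9f
9d ⊕ 99 = 04
41 ⊕ 1b = 5a
d2 ⊕ a2 = 70
78 ⊕ 49 = 31
f4 ⊕ 86 = 72
33 ⊕ a3 = 90
07 ⊕ 5b = 5c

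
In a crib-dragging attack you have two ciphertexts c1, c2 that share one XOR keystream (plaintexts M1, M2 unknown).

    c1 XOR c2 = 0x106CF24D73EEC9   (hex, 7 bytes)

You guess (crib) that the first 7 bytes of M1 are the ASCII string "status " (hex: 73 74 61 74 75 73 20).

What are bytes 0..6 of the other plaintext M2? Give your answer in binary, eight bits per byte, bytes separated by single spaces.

01100011 00011000 10010011 00111001 00000110 10011101 11101001

Since c1 ⊕ c2 = M1 ⊕ M2, XORing with the guessed M1 bytes yields the corresponding M2 bytes: M2 = (c1 ⊕ c2) ⊕ M1.
10 ⊕ 73 = 63
6c ⊕ 74 = 18
f2 ⊕ 61 = 93
4d ⊕ 74 = 39
73 ⊕ 75 = 06
ee ⊕ 73 = 9d
c9 ⊕ 20 = e9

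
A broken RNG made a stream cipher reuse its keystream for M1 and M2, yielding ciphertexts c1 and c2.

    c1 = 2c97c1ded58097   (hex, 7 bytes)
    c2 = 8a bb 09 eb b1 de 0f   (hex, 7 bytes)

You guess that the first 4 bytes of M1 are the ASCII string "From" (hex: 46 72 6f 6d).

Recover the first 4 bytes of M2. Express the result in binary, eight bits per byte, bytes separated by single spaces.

11100000 01011110 10100111 01011000

First, c1 ⊕ c2 = (M1 ⊕ K) ⊕ (M2 ⊕ K) = M1 ⊕ M2, so the key drops out. Then M2 = (M1 ⊕ M2) ⊕ M1 over the first 4 bytes.
byte 0: (2c ^ 8a) ^ 46 = a6 ^ 46 = e0
byte 1: (97 ^ bb) ^ 72 = 2c ^ 72 = 5e
byte 2: (c1 ^ 09) ^ 6f = c8 ^ 6f = a7
byte 3: (de ^ eb) ^ 6d = 35 ^ 6d = 58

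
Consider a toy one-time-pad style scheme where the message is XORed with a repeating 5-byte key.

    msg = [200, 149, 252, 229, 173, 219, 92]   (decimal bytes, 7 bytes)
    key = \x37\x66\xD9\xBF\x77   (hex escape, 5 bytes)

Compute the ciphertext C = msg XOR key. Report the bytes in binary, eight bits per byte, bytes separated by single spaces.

The 5-byte key repeats, so the effective keystream is 37 66 d9 bf 77 37 66.
byte 0: c8 xor 37 = ff
byte 1: 95 xor 66 = f3
byte 2: fc xor d9 = 25
byte 3: e5 xor bf = 5a
byte 4: ad xor 77 = da
byte 5: db xor 37 = ec
byte 6: 5c xor 66 = 3a

11111111 11110011 00100101 01011010 11011010 11101100 00111010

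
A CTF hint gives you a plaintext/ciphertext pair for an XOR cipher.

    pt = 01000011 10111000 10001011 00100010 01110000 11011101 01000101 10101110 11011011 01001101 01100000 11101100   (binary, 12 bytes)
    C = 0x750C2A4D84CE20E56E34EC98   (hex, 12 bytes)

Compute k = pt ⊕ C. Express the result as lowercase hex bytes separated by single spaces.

Since C = pt ⊕ k, XORing both sides with pt gives k = pt ⊕ C.
byte 0: 43 xor 75 = 36
byte 1: b8 xor 0c = b4
byte 2: 8b xor 2a = a1
byte 3: 22 xor 4d = 6f
byte 4: 70 xor 84 = f4
byte 5: dd xor ce = 13
byte 6: 45 xor 20 = 65
byte 7: ae xor e5 = 4b
byte 8: db xor 6e = b5
byte 9: 4d xor 34 = 79
byte 10: 60 xor ec = 8c
byte 11: ec xor 98 = 74

36 b4 a1 6f f4 13 65 4b b5 79 8c 74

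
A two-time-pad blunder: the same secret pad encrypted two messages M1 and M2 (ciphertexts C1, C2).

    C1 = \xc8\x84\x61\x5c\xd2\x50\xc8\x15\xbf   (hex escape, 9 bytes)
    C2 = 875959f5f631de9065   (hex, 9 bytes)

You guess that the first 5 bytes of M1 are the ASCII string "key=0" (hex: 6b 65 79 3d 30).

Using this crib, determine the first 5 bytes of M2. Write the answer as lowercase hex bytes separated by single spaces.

First, C1 ⊕ C2 = (M1 ⊕ K) ⊕ (M2 ⊕ K) = M1 ⊕ M2, so the key drops out. Then M2 = (M1 ⊕ M2) ⊕ M1 over the first 5 bytes.
byte 0: (c8 ⊕ 87) ⊕ 6b = 4f ⊕ 6b = 24
byte 1: (84 ⊕ 59) ⊕ 65 = dd ⊕ 65 = b8
byte 2: (61 ⊕ 59) ⊕ 79 = 38 ⊕ 79 = 41
byte 3: (5c ⊕ f5) ⊕ 3d = a9 ⊕ 3d = 94
byte 4: (d2 ⊕ f6) ⊕ 30 = 24 ⊕ 30 = 14

24 b8 41 94 14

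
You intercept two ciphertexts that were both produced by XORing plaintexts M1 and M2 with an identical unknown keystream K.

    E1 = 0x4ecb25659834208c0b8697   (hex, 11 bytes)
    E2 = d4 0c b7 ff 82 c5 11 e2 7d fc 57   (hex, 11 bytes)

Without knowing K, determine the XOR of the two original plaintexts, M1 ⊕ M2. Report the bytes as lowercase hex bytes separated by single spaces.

9a c7 92 9a 1a f1 31 6e 76 7a c0

E1 ⊕ E2 = (M1 ⊕ K) ⊕ (M2 ⊕ K) = M1 ⊕ M2 — the shared key cancels under XOR.
 78 xor 212 = 154
203 xor  12 = 199
 37 xor 183 = 146
101 xor 255 = 154
152 xor 130 =  26
 52 xor 197 = 241
 32 xor  17 =  49
140 xor 226 = 110
 11 xor 125 = 118
134 xor 252 = 122
151 xor  87 = 192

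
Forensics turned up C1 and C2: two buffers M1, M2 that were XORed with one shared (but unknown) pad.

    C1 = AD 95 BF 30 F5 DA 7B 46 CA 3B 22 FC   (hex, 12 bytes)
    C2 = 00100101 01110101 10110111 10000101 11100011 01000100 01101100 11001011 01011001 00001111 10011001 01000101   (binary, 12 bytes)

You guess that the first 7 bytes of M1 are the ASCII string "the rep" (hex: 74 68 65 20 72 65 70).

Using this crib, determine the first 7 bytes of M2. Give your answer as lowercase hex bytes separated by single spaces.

fc 88 6d 95 64 fb 67

First, C1 ⊕ C2 = (M1 ⊕ K) ⊕ (M2 ⊕ K) = M1 ⊕ M2, so the key drops out. Then M2 = (M1 ⊕ M2) ⊕ M1 over the first 7 bytes.
byte 0: (ad ^ 25) ^ 74 = 88 ^ 74 = fc
byte 1: (95 ^ 75) ^ 68 = e0 ^ 68 = 88
byte 2: (bf ^ b7) ^ 65 = 08 ^ 65 = 6d
byte 3: (30 ^ 85) ^ 20 = b5 ^ 20 = 95
byte 4: (f5 ^ e3) ^ 72 = 16 ^ 72 = 64
byte 5: (da ^ 44) ^ 65 = 9e ^ 65 = fb
byte 6: (7b ^ 6c) ^ 70 = 17 ^ 70 = 67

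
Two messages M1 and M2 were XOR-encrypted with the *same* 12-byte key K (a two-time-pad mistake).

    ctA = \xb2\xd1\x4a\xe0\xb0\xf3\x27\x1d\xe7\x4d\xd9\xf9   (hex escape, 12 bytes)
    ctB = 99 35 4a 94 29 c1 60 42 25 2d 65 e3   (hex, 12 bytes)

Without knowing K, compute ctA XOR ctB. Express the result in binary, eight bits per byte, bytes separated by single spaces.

00101011 11100100 00000000 01110100 10011001 00110010 01000111 01011111 11000010 01100000 10111100 00011010

ctA ⊕ ctB = (M1 ⊕ K) ⊕ (M2 ⊕ K) = M1 ⊕ M2 — the shared key cancels under XOR.
178 XOR 153 =  43
209 XOR  53 = 228
 74 XOR  74 =   0
224 XOR 148 = 116
176 XOR  41 = 153
243 XOR 193 =  50
 39 XOR  96 =  71
 29 XOR  66 =  95
231 XOR  37 = 194
 77 XOR  45 =  96
217 XOR 101 = 188
249 XOR 227 =  26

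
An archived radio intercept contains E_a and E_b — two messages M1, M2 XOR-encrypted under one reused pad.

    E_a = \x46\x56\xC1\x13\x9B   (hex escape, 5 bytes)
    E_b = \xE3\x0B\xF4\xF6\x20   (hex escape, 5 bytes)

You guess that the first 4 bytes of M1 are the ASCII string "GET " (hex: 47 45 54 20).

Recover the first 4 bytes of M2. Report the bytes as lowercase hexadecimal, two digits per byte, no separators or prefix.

First, E_a ⊕ E_b = (M1 ⊕ K) ⊕ (M2 ⊕ K) = M1 ⊕ M2, so the key drops out. Then M2 = (M1 ⊕ M2) ⊕ M1 over the first 4 bytes.
byte 0: (46 XOR e3) XOR 47 = a5 XOR 47 = e2
byte 1: (56 XOR 0b) XOR 45 = 5d XOR 45 = 18
byte 2: (c1 XOR f4) XOR 54 = 35 XOR 54 = 61
byte 3: (13 XOR f6) XOR 20 = e5 XOR 20 = c5

e21861c5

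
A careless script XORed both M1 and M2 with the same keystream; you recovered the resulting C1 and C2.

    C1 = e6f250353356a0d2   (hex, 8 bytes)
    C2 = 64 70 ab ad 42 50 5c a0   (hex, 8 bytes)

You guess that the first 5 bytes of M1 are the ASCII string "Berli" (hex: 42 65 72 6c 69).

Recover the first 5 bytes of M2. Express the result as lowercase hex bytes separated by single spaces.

First, C1 ⊕ C2 = (M1 ⊕ K) ⊕ (M2 ⊕ K) = M1 ⊕ M2, so the key drops out. Then M2 = (M1 ⊕ M2) ⊕ M1 over the first 5 bytes.
byte 0: (e6 xor 64) xor 42 = 82 xor 42 = c0
byte 1: (f2 xor 70) xor 65 = 82 xor 65 = e7
byte 2: (50 xor ab) xor 72 = fb xor 72 = 89
byte 3: (35 xor ad) xor 6c = 98 xor 6c = f4
byte 4: (33 xor 42) xor 69 = 71 xor 69 = 18

c0 e7 89 f4 18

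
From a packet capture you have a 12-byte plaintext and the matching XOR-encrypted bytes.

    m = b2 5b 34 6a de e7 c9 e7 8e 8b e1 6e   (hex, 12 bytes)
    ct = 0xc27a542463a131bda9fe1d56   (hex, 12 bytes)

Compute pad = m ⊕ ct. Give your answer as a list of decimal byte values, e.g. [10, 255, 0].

Since ct = m ⊕ pad, XORing both sides with m gives pad = m ⊕ ct.
10110010 ⊕ 11000010 = 01110000
01011011 ⊕ 01111010 = 00100001
00110100 ⊕ 01010100 = 01100000
01101010 ⊕ 00100100 = 01001110
11011110 ⊕ 01100011 = 10111101
11100111 ⊕ 10100001 = 01000110
11001001 ⊕ 00110001 = 11111000
11100111 ⊕ 10111101 = 01011010
10001110 ⊕ 10101001 = 00100111
10001011 ⊕ 11111110 = 01110101
11100001 ⊕ 00011101 = 11111100
01101110 ⊕ 01010110 = 00111000

[112, 33, 96, 78, 189, 70, 248, 90, 39, 117, 252, 56]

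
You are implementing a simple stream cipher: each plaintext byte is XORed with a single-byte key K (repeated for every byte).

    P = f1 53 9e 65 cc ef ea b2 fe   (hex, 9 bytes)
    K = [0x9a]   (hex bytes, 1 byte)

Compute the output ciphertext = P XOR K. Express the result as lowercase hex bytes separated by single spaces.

6b c9 04 ff 56 75 70 28 64

The 1-byte key repeats, so the effective keystream is 9a 9a 9a 9a 9a 9a 9a 9a 9a.
byte 0: f1 xor 9a = 6b
byte 1: 53 xor 9a = c9
byte 2: 9e xor 9a = 04
byte 3: 65 xor 9a = ff
byte 4: cc xor 9a = 56
byte 5: ef xor 9a = 75
byte 6: ea xor 9a = 70
byte 7: b2 xor 9a = 28
byte 8: fe xor 9a = 64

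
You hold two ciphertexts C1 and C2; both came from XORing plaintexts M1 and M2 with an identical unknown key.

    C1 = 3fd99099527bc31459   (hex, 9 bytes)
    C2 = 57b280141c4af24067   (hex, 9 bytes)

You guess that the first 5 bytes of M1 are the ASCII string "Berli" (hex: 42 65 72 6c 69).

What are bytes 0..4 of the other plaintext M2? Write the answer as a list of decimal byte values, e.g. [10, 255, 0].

[42, 14, 98, 225, 39]

First, C1 ⊕ C2 = (M1 ⊕ K) ⊕ (M2 ⊕ K) = M1 ⊕ M2, so the key drops out. Then M2 = (M1 ⊕ M2) ⊕ M1 over the first 5 bytes.
byte 0: (3f XOR 57) XOR 42 = 68 XOR 42 = 2a
byte 1: (d9 XOR b2) XOR 65 = 6b XOR 65 = 0e
byte 2: (90 XOR 80) XOR 72 = 10 XOR 72 = 62
byte 3: (99 XOR 14) XOR 6c = 8d XOR 6c = e1
byte 4: (52 XOR 1c) XOR 69 = 4e XOR 69 = 27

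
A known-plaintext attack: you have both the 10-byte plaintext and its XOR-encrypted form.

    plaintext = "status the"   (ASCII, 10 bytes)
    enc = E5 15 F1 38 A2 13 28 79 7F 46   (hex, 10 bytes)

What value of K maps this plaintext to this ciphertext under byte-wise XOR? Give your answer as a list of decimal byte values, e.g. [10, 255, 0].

[150, 97, 144, 76, 215, 96, 8, 13, 23, 35]

Since enc = plaintext ⊕ K, XORing both sides with plaintext gives K = plaintext ⊕ enc.
73 XOR e5 = 96
74 XOR 15 = 61
61 XOR f1 = 90
74 XOR 38 = 4c
75 XOR a2 = d7
73 XOR 13 = 60
20 XOR 28 = 08
74 XOR 79 = 0d
68 XOR 7f = 17
65 XOR 46 = 23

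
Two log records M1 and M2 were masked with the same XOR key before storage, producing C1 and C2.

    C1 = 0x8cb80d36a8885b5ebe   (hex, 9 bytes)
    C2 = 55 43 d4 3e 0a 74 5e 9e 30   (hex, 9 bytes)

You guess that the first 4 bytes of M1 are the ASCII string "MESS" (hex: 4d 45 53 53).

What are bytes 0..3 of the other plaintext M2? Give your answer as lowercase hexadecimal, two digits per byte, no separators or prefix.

94be8a5b

First, C1 ⊕ C2 = (M1 ⊕ K) ⊕ (M2 ⊕ K) = M1 ⊕ M2, so the key drops out. Then M2 = (M1 ⊕ M2) ⊕ M1 over the first 4 bytes.
byte 0: (8c xor 55) xor 4d = d9 xor 4d = 94
byte 1: (b8 xor 43) xor 45 = fb xor 45 = be
byte 2: (0d xor d4) xor 53 = d9 xor 53 = 8a
byte 3: (36 xor 3e) xor 53 = 08 xor 53 = 5b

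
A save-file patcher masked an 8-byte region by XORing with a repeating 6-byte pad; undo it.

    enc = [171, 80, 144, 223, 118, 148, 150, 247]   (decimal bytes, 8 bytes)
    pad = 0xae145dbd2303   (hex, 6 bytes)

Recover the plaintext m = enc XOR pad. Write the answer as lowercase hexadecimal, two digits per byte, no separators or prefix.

0544cd62559738e3

The 6-byte key repeats, so the effective keystream is ae 14 5d bd 23 03 ae 14.
byte 0: ab ⊕ ae = 05
byte 1: 50 ⊕ 14 = 44
byte 2: 90 ⊕ 5d = cd
byte 3: df ⊕ bd = 62
byte 4: 76 ⊕ 23 = 55
byte 5: 94 ⊕ 03 = 97
byte 6: 96 ⊕ ae = 38
byte 7: f7 ⊕ 14 = e3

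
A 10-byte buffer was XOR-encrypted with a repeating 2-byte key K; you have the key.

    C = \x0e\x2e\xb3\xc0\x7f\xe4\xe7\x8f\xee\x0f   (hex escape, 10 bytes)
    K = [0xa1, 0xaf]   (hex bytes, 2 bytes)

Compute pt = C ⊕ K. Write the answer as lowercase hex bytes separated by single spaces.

The 2-byte key repeats, so the effective keystream is a1 af a1 af a1 af a1 af a1 af.
byte 0: 00001110 ⊕ 10100001 = 10101111
byte 1: 00101110 ⊕ 10101111 = 10000001
byte 2: 10110011 ⊕ 10100001 = 00010010
byte 3: 11000000 ⊕ 10101111 = 01101111
byte 4: 01111111 ⊕ 10100001 = 11011110
byte 5: 11100100 ⊕ 10101111 = 01001011
byte 6: 11100111 ⊕ 10100001 = 01000110
byte 7: 10001111 ⊕ 10101111 = 00100000
byte 8: 11101110 ⊕ 10100001 = 01001111
byte 9: 00001111 ⊕ 10101111 = 10100000

af 81 12 6f de 4b 46 20 4f a0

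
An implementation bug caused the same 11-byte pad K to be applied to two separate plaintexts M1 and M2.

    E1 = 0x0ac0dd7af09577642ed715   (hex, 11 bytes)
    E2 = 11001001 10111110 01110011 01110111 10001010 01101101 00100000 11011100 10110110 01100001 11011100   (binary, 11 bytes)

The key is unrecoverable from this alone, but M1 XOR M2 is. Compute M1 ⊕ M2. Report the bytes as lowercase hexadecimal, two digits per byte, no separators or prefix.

E1 ⊕ E2 = (M1 ⊕ K) ⊕ (M2 ⊕ K) = M1 ⊕ M2 — the shared key cancels under XOR.
00001010 xor 11001001 = 11000011
11000000 xor 10111110 = 01111110
11011101 xor 01110011 = 10101110
01111010 xor 01110111 = 00001101
11110000 xor 10001010 = 01111010
10010101 xor 01101101 = 11111000
01110111 xor 00100000 = 01010111
01100100 xor 11011100 = 10111000
00101110 xor 10110110 = 10011000
11010111 xor 01100001 = 10110110
00010101 xor 11011100 = 11001001

c37eae0d7af857b898b6c9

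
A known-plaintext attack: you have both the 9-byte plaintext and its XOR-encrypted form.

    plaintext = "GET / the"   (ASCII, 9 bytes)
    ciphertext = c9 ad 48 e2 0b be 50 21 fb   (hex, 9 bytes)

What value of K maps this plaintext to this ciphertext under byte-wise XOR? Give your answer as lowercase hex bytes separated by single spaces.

8e e8 1c c2 24 9e 24 49 9e

Since ciphertext = plaintext ⊕ K, XORing both sides with plaintext gives K = plaintext ⊕ ciphertext.
47 xor c9 = 8e
45 xor ad = e8
54 xor 48 = 1c
20 xor e2 = c2
2f xor 0b = 24
20 xor be = 9e
74 xor 50 = 24
68 xor 21 = 49
65 xor fb = 9e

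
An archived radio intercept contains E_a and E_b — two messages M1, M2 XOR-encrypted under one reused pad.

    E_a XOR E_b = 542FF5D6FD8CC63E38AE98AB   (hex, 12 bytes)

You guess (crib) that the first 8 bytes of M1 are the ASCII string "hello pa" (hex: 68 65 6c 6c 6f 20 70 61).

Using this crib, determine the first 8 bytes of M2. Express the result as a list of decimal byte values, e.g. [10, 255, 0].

Since E_a ⊕ E_b = M1 ⊕ M2, XORing with the guessed M1 bytes yields the corresponding M2 bytes: M2 = (E_a ⊕ E_b) ⊕ M1.
byte 0: 54 ⊕ 68 = 3c
byte 1: 2f ⊕ 65 = 4a
byte 2: f5 ⊕ 6c = 99
byte 3: d6 ⊕ 6c = ba
byte 4: fd ⊕ 6f = 92
byte 5: 8c ⊕ 20 = ac
byte 6: c6 ⊕ 70 = b6
byte 7: 3e ⊕ 61 = 5f

[60, 74, 153, 186, 146, 172, 182, 95]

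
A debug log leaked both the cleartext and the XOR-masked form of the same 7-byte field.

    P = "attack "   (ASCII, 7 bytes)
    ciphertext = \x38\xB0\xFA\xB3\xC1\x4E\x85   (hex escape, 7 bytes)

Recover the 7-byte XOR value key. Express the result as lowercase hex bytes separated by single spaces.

Since ciphertext = P ⊕ key, XORing both sides with P gives key = P ⊕ ciphertext.
 97 xor  56 =  89
116 xor 176 = 196
116 xor 250 = 142
 97 xor 179 = 210
 99 xor 193 = 162
107 xor  78 =  37
 32 xor 133 = 165

59 c4 8e d2 a2 25 a5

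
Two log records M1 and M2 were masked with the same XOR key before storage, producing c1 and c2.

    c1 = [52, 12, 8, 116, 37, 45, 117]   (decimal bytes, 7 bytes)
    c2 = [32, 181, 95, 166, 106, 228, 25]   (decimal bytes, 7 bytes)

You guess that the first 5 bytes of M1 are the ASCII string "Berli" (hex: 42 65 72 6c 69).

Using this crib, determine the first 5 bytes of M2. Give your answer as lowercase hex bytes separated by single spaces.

First, c1 ⊕ c2 = (M1 ⊕ K) ⊕ (M2 ⊕ K) = M1 ⊕ M2, so the key drops out. Then M2 = (M1 ⊕ M2) ⊕ M1 over the first 5 bytes.
byte 0: (34 xor 20) xor 42 = 14 xor 42 = 56
byte 1: (0c xor b5) xor 65 = b9 xor 65 = dc
byte 2: (08 xor 5f) xor 72 = 57 xor 72 = 25
byte 3: (74 xor a6) xor 6c = d2 xor 6c = be
byte 4: (25 xor 6a) xor 69 = 4f xor 69 = 26

56 dc 25 be 26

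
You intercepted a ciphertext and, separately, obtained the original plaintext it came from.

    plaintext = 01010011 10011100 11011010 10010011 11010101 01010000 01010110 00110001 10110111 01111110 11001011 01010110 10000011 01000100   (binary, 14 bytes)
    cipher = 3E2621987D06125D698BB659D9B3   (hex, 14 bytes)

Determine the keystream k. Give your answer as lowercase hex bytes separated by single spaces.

Since cipher = plaintext ⊕ k, XORing both sides with plaintext gives k = plaintext ⊕ cipher.
53 xor 3e = 6d
9c xor 26 = ba
da xor 21 = fb
93 xor 98 = 0b
d5 xor 7d = a8
50 xor 06 = 56
56 xor 12 = 44
31 xor 5d = 6c
b7 xor 69 = de
7e xor 8b = f5
cb xor b6 = 7d
56 xor 59 = 0f
83 xor d9 = 5a
44 xor b3 = f7

6d ba fb 0b a8 56 44 6c de f5 7d 0f 5a f7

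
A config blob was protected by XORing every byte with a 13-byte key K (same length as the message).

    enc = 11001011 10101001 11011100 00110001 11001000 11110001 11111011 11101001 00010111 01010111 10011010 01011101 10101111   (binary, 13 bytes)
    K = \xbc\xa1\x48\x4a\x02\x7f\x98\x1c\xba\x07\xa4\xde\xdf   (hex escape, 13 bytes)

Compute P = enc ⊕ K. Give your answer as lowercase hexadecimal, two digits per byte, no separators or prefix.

XOR is its own inverse, so applying the key byte-wise gives the result directly.
cb ^ bc = 77
a9 ^ a1 = 08
dc ^ 48 = 94
31 ^ 4a = 7b
c8 ^ 02 = ca
f1 ^ 7f = 8e
fb ^ 98 = 63
e9 ^ 1c = f5
17 ^ ba = ad
57 ^ 07 = 50
9a ^ a4 = 3e
5d ^ de = 83
af ^ df = 70

7708947bca8e63f5ad503e8370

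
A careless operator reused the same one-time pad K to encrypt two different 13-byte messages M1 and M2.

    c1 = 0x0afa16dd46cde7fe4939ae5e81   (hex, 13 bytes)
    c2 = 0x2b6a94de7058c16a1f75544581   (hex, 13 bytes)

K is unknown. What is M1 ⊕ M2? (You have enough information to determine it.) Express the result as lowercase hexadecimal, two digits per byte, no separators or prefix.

c1 ⊕ c2 = (M1 ⊕ K) ⊕ (M2 ⊕ K) = M1 ⊕ M2 — the shared key cancels under XOR.
0a XOR 2b = 21
fa XOR 6a = 90
16 XOR 94 = 82
dd XOR de = 03
46 XOR 70 = 36
cd XOR 58 = 95
e7 XOR c1 = 26
fe XOR 6a = 94
49 XOR 1f = 56
39 XOR 75 = 4c
ae XOR 54 = fa
5e XOR 45 = 1b
81 XOR 81 = 00

2190820336952694564cfa1b00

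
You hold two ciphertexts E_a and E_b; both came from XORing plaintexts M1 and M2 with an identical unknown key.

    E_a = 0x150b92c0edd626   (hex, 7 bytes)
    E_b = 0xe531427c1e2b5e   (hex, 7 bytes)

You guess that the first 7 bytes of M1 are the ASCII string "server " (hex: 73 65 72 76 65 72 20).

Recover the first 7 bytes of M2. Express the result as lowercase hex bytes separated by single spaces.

First, E_a ⊕ E_b = (M1 ⊕ K) ⊕ (M2 ⊕ K) = M1 ⊕ M2, so the key drops out. Then M2 = (M1 ⊕ M2) ⊕ M1 over the first 7 bytes.
byte 0: (15 XOR e5) XOR 73 = f0 XOR 73 = 83
byte 1: (0b XOR 31) XOR 65 = 3a XOR 65 = 5f
byte 2: (92 XOR 42) XOR 72 = d0 XOR 72 = a2
byte 3: (c0 XOR 7c) XOR 76 = bc XOR 76 = ca
byte 4: (ed XOR 1e) XOR 65 = f3 XOR 65 = 96
byte 5: (d6 XOR 2b) XOR 72 = fd XOR 72 = 8f
byte 6: (26 XOR 5e) XOR 20 = 78 XOR 20 = 58

83 5f a2 ca 96 8f 58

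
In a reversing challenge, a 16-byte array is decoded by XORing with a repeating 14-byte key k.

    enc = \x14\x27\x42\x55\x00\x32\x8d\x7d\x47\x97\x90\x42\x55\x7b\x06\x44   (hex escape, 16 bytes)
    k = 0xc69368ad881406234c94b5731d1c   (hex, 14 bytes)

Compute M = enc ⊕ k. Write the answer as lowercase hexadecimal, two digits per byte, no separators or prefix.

The 14-byte key repeats, so the effective keystream is c6 93 68 ad 88 14 06 23 4c 94 b5 73 1d 1c c6 93.
byte 0: 14 ^ c6 = d2
byte 1: 27 ^ 93 = b4
byte 2: 42 ^ 68 = 2a
byte 3: 55 ^ ad = f8
byte 4: 00 ^ 88 = 88
byte 5: 32 ^ 14 = 26
byte 6: 8d ^ 06 = 8b
byte 7: 7d ^ 23 = 5e
byte 8: 47 ^ 4c = 0b
byte 9: 97 ^ 94 = 03
byte 10: 90 ^ b5 = 25
byte 11: 42 ^ 73 = 31
byte 12: 55 ^ 1d = 48
byte 13: 7b ^ 1c = 67
byte 14: 06 ^ c6 = c0
byte 15: 44 ^ 93 = d7

d2b42af888268b5e0b0325314867c0d7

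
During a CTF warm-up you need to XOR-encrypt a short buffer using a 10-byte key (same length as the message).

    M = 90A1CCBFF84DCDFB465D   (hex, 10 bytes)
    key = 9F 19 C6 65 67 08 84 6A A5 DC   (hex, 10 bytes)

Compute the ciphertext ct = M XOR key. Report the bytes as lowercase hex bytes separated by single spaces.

0f b8 0a da 9f 45 49 91 e3 81

XOR is its own inverse, so applying the key byte-wise gives the result directly.
90 ⊕ 9f = 0f
a1 ⊕ 19 = b8
cc ⊕ c6 = 0a
bf ⊕ 65 = da
f8 ⊕ 67 = 9f
4d ⊕ 08 = 45
cd ⊕ 84 = 49
fb ⊕ 6a = 91
46 ⊕ a5 = e3
5d ⊕ dc = 81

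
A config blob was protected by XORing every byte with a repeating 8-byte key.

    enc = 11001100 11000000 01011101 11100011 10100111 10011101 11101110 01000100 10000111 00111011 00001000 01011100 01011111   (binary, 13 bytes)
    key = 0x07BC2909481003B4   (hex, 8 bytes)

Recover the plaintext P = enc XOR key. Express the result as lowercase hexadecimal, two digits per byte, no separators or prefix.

The 8-byte key repeats, so the effective keystream is 07 bc 29 09 48 10 03 b4 07 bc 29 09 48.
byte 0: cc XOR 07 = cb
byte 1: c0 XOR bc = 7c
byte 2: 5d XOR 29 = 74
byte 3: e3 XOR 09 = ea
byte 4: a7 XOR 48 = ef
byte 5: 9d XOR 10 = 8d
byte 6: ee XOR 03 = ed
byte 7: 44 XOR b4 = f0
byte 8: 87 XOR 07 = 80
byte 9: 3b XOR bc = 87
byte 10: 08 XOR 29 = 21
byte 11: 5c XOR 09 = 55
byte 12: 5f XOR 48 = 17

cb7c74eaef8dedf08087215517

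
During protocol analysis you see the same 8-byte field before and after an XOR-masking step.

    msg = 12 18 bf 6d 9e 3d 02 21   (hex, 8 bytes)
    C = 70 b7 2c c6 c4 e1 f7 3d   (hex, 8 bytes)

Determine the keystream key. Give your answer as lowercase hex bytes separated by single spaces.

62 af 93 ab 5a dc f5 1c

Since C = msg ⊕ key, XORing both sides with msg gives key = msg ⊕ C.
12 ^ 70 = 62
18 ^ b7 = af
bf ^ 2c = 93
6d ^ c6 = ab
9e ^ c4 = 5a
3d ^ e1 = dc
02 ^ f7 = f5
21 ^ 3d = 1c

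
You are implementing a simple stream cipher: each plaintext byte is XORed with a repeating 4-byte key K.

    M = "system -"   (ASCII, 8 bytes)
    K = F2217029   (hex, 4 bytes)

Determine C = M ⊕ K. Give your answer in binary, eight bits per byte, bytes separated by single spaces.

The 4-byte key repeats, so the effective keystream is f2 21 70 29 f2 21 70 29.
byte 0: 73 xor f2 = 81
byte 1: 79 xor 21 = 58
byte 2: 73 xor 70 = 03
byte 3: 74 xor 29 = 5d
byte 4: 65 xor f2 = 97
byte 5: 6d xor 21 = 4c
byte 6: 20 xor 70 = 50
byte 7: 2d xor 29 = 04

10000001 01011000 00000011 01011101 10010111 01001100 01010000 00000100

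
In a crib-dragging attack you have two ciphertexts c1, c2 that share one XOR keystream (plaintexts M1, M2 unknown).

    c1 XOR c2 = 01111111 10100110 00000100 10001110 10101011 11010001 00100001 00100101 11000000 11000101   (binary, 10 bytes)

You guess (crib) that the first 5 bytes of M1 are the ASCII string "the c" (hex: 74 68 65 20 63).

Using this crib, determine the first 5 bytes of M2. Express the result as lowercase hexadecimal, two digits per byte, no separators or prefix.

0bce61aec8

Since c1 ⊕ c2 = M1 ⊕ M2, XORing with the guessed M1 bytes yields the corresponding M2 bytes: M2 = (c1 ⊕ c2) ⊕ M1.
7f ⊕ 74 = 0b
a6 ⊕ 68 = ce
04 ⊕ 65 = 61
8e ⊕ 20 = ae
ab ⊕ 63 = c8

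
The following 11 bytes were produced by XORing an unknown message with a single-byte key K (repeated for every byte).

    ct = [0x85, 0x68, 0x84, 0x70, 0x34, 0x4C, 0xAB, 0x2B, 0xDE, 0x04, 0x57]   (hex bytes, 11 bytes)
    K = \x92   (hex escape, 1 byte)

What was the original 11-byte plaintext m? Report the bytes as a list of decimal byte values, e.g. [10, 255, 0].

The 1-byte key repeats, so the effective keystream is 92 92 92 92 92 92 92 92 92 92 92.
byte 0: 85 ^ 92 = 17
byte 1: 68 ^ 92 = fa
byte 2: 84 ^ 92 = 16
byte 3: 70 ^ 92 = e2
byte 4: 34 ^ 92 = a6
byte 5: 4c ^ 92 = de
byte 6: ab ^ 92 = 39
byte 7: 2b ^ 92 = b9
byte 8: de ^ 92 = 4c
byte 9: 04 ^ 92 = 96
byte 10: 57 ^ 92 = c5

[23, 250, 22, 226, 166, 222, 57, 185, 76, 150, 197]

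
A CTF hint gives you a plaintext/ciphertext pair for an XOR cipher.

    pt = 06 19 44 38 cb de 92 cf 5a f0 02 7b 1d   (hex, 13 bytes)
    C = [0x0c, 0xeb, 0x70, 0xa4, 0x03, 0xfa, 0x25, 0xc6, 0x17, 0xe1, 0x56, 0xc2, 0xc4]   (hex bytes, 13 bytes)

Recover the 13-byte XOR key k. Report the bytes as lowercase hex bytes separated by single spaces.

Since C = pt ⊕ k, XORing both sides with pt gives k = pt ⊕ C.
byte 0: 06 XOR 0c = 0a
byte 1: 19 XOR eb = f2
byte 2: 44 XOR 70 = 34
byte 3: 38 XOR a4 = 9c
byte 4: cb XOR 03 = c8
byte 5: de XOR fa = 24
byte 6: 92 XOR 25 = b7
byte 7: cf XOR c6 = 09
byte 8: 5a XOR 17 = 4d
byte 9: f0 XOR e1 = 11
byte 10: 02 XOR 56 = 54
byte 11: 7b XOR c2 = b9
byte 12: 1d XOR c4 = d9

0a f2 34 9c c8 24 b7 09 4d 11 54 b9 d9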